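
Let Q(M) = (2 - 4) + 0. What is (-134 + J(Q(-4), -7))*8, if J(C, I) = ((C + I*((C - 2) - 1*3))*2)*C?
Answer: -2576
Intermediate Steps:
Q(M) = -2 (Q(M) = -2 + 0 = -2)
J(C, I) = C*(2*C + 2*I*(-5 + C)) (J(C, I) = ((C + I*((-2 + C) - 3))*2)*C = ((C + I*(-5 + C))*2)*C = (2*C + 2*I*(-5 + C))*C = C*(2*C + 2*I*(-5 + C)))
(-134 + J(Q(-4), -7))*8 = (-134 + 2*(-2)*(-2 - 5*(-7) - 2*(-7)))*8 = (-134 + 2*(-2)*(-2 + 35 + 14))*8 = (-134 + 2*(-2)*47)*8 = (-134 - 188)*8 = -322*8 = -2576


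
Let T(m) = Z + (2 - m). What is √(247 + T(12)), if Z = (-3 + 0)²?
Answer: √246 ≈ 15.684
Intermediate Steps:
Z = 9 (Z = (-3)² = 9)
T(m) = 11 - m (T(m) = 9 + (2 - m) = 11 - m)
√(247 + T(12)) = √(247 + (11 - 1*12)) = √(247 + (11 - 12)) = √(247 - 1) = √246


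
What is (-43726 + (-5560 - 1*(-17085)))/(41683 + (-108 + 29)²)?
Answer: -32201/47924 ≈ -0.67192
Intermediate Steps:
(-43726 + (-5560 - 1*(-17085)))/(41683 + (-108 + 29)²) = (-43726 + (-5560 + 17085))/(41683 + (-79)²) = (-43726 + 11525)/(41683 + 6241) = -32201/47924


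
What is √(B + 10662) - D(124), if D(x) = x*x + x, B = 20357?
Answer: -15500 + √31019 ≈ -15324.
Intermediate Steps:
D(x) = x + x² (D(x) = x² + x = x + x²)
√(B + 10662) - D(124) = √(20357 + 10662) - 124*(1 + 124) = √31019 - 124*125 = √31019 - 1*15500 = √31019 - 15500 = -15500 + √31019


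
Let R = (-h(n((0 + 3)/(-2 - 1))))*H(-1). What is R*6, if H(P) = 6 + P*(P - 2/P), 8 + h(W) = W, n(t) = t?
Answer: 270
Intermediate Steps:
h(W) = -8 + W
R = 45 (R = (-(-8 + (0 + 3)/(-2 - 1)))*(4 + (-1)²) = (-(-8 + 3/(-3)))*(4 + 1) = -(-8 + 3*(-⅓))*5 = -(-8 - 1)*5 = -1*(-9)*5 = 9*5 = 45)
R*6 = 45*6 = 270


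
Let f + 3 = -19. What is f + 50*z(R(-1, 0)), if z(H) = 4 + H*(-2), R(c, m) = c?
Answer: 278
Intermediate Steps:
f = -22 (f = -3 - 19 = -22)
z(H) = 4 - 2*H
f + 50*z(R(-1, 0)) = -22 + 50*(4 - 2*(-1)) = -22 + 50*(4 + 2) = -22 + 50*6 = -22 + 300 = 278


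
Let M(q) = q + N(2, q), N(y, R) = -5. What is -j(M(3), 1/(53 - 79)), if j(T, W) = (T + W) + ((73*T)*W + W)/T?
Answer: 251/52 ≈ 4.8269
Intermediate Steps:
M(q) = -5 + q (M(q) = q - 5 = -5 + q)
j(T, W) = T + W + (W + 73*T*W)/T (j(T, W) = (T + W) + (73*T*W + W)/T = (T + W) + (W + 73*T*W)/T = T + W + (W + 73*T*W)/T)
-j(M(3), 1/(53 - 79)) = -((-5 + 3) + 74/(53 - 79) + 1/((53 - 79)*(-5 + 3))) = -(-2 + 74/(-26) + 1/(-26*(-2))) = -(-2 + 74*(-1/26) - 1/26*(-½)) = -(-2 - 37/13 + 1/52) = -1*(-251/52) = 251/52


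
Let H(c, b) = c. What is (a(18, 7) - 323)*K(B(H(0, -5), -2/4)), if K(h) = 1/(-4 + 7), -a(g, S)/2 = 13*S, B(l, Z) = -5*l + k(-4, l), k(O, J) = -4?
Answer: -505/3 ≈ -168.33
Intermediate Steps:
B(l, Z) = -4 - 5*l (B(l, Z) = -5*l - 4 = -4 - 5*l)
a(g, S) = -26*S
K(h) = 1/3
(a(18, 7) - 323)*K(B(H(0, -5), -2/4)) = (-26*7 - 323)*(1/3) = (-182 - 323)*(1/3) = -505*1/3 = -505/3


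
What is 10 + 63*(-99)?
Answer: -6227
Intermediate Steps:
10 + 63*(-99) = 10 - 6237 = -6227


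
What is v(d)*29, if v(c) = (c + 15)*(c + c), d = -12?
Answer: -2088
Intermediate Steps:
v(c) = 2*c*(15 + c) (v(c) = (15 + c)*(2*c) = 2*c*(15 + c))
v(d)*29 = (2*(-12)*(15 - 12))*29 = (2*(-12)*3)*29 = -72*29 = -2088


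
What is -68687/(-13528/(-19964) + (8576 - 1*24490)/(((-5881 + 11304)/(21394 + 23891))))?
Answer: 1859095598591/3596823120004 ≈ 0.51687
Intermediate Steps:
-68687/(-13528/(-19964) + (8576 - 1*24490)/(((-5881 + 11304)/(21394 + 23891)))) = -68687/(-13528*(-1/19964) + (8576 - 24490)/((5423/45285))) = -68687/(3382/4991 - 15914/(5423*(1/45285))) = -68687/(3382/4991 - 15914/5423/45285) = -68687/(3382/4991 - 15914*45285/5423) = -68687/(3382/4991 - 720665490/5423) = -68687/(-3596823120004/27066193) = -68687*(-27066193/3596823120004) = 1859095598591/3596823120004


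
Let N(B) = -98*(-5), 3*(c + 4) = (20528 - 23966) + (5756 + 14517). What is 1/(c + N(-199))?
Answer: 3/18293 ≈ 0.00016400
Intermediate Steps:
c = 16823/3 (c = -4 + ((20528 - 23966) + (5756 + 14517))/3 = -4 + (-3438 + 20273)/3 = -4 + (⅓)*16835 = -4 + 16835/3 = 16823/3 ≈ 5607.7)
N(B) = 490
1/(c + N(-199)) = 1/(16823/3 + 490) = 1/(18293/3) = 3/18293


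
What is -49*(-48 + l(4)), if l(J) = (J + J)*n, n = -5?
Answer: 4312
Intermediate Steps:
l(J) = -10*J (l(J) = (J + J)*(-5) = (2*J)*(-5) = -10*J)
-49*(-48 + l(4)) = -49*(-48 - 10*4) = -49*(-48 - 40) = -49*(-88) = 4312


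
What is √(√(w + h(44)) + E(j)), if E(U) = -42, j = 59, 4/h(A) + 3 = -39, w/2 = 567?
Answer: √(-18522 + 42*√125013)/21 ≈ 2.8856*I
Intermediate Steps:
w = 1134 (w = 2*567 = 1134)
h(A) = -2/21 (h(A) = 4/(-3 - 39) = 4/(-42) = 4*(-1/42) = -2/21)
√(√(w + h(44)) + E(j)) = √(√(1134 - 2/21) - 42) = √(√(23812/21) - 42) = √(2*√125013/21 - 42) = √(-42 + 2*√125013/21)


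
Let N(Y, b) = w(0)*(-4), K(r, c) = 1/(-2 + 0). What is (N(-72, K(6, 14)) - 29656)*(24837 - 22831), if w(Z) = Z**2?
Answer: -59489936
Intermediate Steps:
K(r, c) = -1/2 (K(r, c) = 1/(-2) = -1/2)
N(Y, b) = 0 (N(Y, b) = 0**2*(-4) = 0*(-4) = 0)
(N(-72, K(6, 14)) - 29656)*(24837 - 22831) = (0 - 29656)*(24837 - 22831) = -29656*2006 = -59489936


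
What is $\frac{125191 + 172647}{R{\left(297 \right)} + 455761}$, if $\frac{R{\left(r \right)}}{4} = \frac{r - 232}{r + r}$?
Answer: $\frac{88457886}{135361147} \approx 0.6535$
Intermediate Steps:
$R{\left(r \right)} = \frac{2 \left(-232 + r\right)}{r}$ ($R{\left(r \right)} = 4 \frac{r - 232}{r + r} = 4 \frac{-232 + r}{2 r} = \frac{2 \left(-232 + r\right)}{r}$)
$\frac{125191 + 172647}{R{\left(297 \right)} + 455761} = \frac{125191 + 172647}{\left(2 - \frac{464}{297}\right) + 455761} = \frac{297838}{\left(2 - \frac{464}{297}\right) + 455761} = \frac{297838}{\frac{130}{297} + 455761} = \frac{297838}{\frac{135361147}{297}} = 297838 \cdot \frac{297}{135361147} = \frac{88457886}{135361147}$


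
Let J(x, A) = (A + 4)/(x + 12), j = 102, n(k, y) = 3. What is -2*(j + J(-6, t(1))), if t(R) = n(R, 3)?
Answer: -619/3 ≈ -206.33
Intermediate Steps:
t(R) = 3
J(x, A) = (4 + A)/(12 + x)
-2*(j + J(-6, t(1))) = -2*(102 + (4 + 3)/(12 - 6)) = -2*(102 + 7/6) = -2*619/6 = -619/3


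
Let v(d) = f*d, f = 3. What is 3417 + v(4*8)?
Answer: 3513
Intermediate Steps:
v(d) = 3*d
3417 + v(4*8) = 3417 + 3*(4*8) = 3417 + 3*32 = 3417 + 96 = 3513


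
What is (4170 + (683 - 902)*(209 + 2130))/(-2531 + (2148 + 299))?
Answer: 169357/28 ≈ 6048.5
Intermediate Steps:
(4170 + (683 - 902)*(209 + 2130))/(-2531 + (2148 + 299)) = (4170 - 219*2339)/(-2531 + 2447) = (4170 - 512241)/(-84) = -508071*(-1/84) = 169357/28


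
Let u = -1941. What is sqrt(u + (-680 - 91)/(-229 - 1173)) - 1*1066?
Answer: -1066 + 3*I*sqrt(423795158)/1402 ≈ -1066.0 + 44.051*I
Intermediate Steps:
sqrt(u + (-680 - 91)/(-229 - 1173)) - 1*1066 = sqrt(-1941 + (-680 - 91)/(-229 - 1173)) - 1*1066 = sqrt(-1941 - 771/(-1402)) - 1066 = sqrt(-1941 - 771*(-1/1402)) - 1066 = sqrt(-1941 + 771/1402) - 1066 = sqrt(-2720511/1402) - 1066 = 3*I*sqrt(423795158)/1402 - 1066 = -1066 + 3*I*sqrt(423795158)/1402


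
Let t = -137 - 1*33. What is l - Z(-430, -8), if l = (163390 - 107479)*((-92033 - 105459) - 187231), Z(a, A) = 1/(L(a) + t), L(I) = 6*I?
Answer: -59153181045749/2750 ≈ -2.1510e+10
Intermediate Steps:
t = -170 (t = -137 - 33 = -170)
Z(a, A) = 1/(-170 + 6*a) (Z(a, A) = 1/(6*a - 170) = 1/(-170 + 6*a))
l = -21510247653 (l = 55911*(-197492 - 187231) = 55911*(-384723) = -21510247653)
l - Z(-430, -8) = -21510247653 - 1/(2*(-85 + 3*(-430))) = -21510247653 - 1/(2*(-85 - 1290)) = -21510247653 - 1/(2*(-1375)) = -21510247653 - (-1)/(2*1375) = -21510247653 - 1*(-1/2750) = -21510247653 + 1/2750 = -59153181045749/2750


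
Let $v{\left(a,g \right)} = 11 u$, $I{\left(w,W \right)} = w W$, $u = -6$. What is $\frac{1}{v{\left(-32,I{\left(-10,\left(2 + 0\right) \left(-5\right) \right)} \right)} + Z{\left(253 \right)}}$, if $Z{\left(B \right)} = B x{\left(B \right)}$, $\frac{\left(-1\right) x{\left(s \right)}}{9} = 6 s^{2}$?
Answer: $- \frac{1}{874491024} \approx -1.1435 \cdot 10^{-9}$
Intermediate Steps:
$I{\left(w,W \right)} = W w$
$v{\left(a,g \right)} = -66$ ($v{\left(a,g \right)} = 11 \left(-6\right) = -66$)
$x{\left(s \right)} = - 54 s^{2}$ ($x{\left(s \right)} = - 9 \cdot 6 s^{2} = - 54 s^{2}$)
$Z{\left(B \right)} = - 54 B^{3}$ ($Z{\left(B \right)} = B \left(- 54 B^{2}\right) = - 54 B^{3}$)
$\frac{1}{v{\left(-32,I{\left(-10,\left(2 + 0\right) \left(-5\right) \right)} \right)} + Z{\left(253 \right)}} = \frac{1}{-66 - 54 \cdot 253^{3}} = \frac{1}{-66 - 874490958} = \frac{1}{-874491024} = - \frac{1}{874491024}$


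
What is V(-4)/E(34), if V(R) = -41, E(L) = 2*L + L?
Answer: -41/102 ≈ -0.40196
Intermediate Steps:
E(L) = 3*L
V(-4)/E(34) = -41/(3*34) = -41/102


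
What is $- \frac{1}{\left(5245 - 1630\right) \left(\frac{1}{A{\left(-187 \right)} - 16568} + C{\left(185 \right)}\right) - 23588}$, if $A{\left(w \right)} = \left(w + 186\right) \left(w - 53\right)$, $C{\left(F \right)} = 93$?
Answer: $- \frac{16328}{5104243481} \approx -3.1989 \cdot 10^{-6}$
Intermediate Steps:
$A{\left(w \right)} = \left(-53 + w\right) \left(186 + w\right)$ ($A{\left(w \right)} = \left(186 + w\right) \left(-53 + w\right) = \left(-53 + w\right) \left(186 + w\right)$)
$- \frac{1}{\left(5245 - 1630\right) \left(\frac{1}{A{\left(-187 \right)} - 16568} + C{\left(185 \right)}\right) - 23588} = - \frac{1}{\left(5245 - 1630\right) \left(\frac{1}{\left(-9858 + \left(-187\right)^{2} + 133 \left(-187\right)\right) - 16568} + 93\right) - 23588} = - \frac{1}{3615 \left(\frac{1}{\left(-9858 + 34969 - 24871\right) - 16568} + 93\right) - 23588} = - \frac{1}{3615 \left(\frac{1}{240 - 16568} + 93\right) - 23588} = - \frac{1}{3615 \left(\frac{1}{-16328} + 93\right) - 23588} = - \frac{1}{3615 \left(- \frac{1}{16328} + 93\right) - 23588} = - \frac{1}{3615 \cdot \frac{1518503}{16328} - 23588} = - \frac{1}{\frac{5489388345}{16328} - 23588} = - \frac{1}{\frac{5104243481}{16328}} = \left(-1\right) \frac{16328}{5104243481} = - \frac{16328}{5104243481}$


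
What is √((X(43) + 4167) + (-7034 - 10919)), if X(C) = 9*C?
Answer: I*√13399 ≈ 115.75*I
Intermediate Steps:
√((X(43) + 4167) + (-7034 - 10919)) = √((9*43 + 4167) + (-7034 - 10919)) = √((387 + 4167) - 17953) = √(4554 - 17953) = √(-13399) = I*√13399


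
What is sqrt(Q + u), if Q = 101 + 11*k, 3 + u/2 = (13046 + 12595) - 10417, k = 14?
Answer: sqrt(30697) ≈ 175.21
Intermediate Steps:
u = 30442 (u = -6 + 2*((13046 + 12595) - 10417) = -6 + 2*(25641 - 10417) = -6 + 2*15224 = -6 + 30448 = 30442)
Q = 255 (Q = 101 + 11*14 = 101 + 154 = 255)
sqrt(Q + u) = sqrt(255 + 30442) = sqrt(30697)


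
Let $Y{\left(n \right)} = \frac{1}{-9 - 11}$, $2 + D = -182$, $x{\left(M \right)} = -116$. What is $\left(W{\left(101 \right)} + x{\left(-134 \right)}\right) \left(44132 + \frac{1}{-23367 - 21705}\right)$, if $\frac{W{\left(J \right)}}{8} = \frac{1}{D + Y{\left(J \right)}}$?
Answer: $- \frac{212415869027867}{41477508} \approx -5.1212 \cdot 10^{6}$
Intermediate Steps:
$D = -184$ ($D = -2 - 182 = -184$)
$Y{\left(n \right)} = - \frac{1}{20}$ ($Y{\left(n \right)} = \frac{1}{-20} = - \frac{1}{20}$)
$W{\left(J \right)} = - \frac{160}{3681}$ ($W{\left(J \right)} = \frac{8}{-184 - \frac{1}{20}} = \frac{8}{- \frac{3681}{20}} = 8 \left(- \frac{20}{3681}\right) = - \frac{160}{3681}$)
$\left(W{\left(101 \right)} + x{\left(-134 \right)}\right) \left(44132 + \frac{1}{-23367 - 21705}\right) = \left(- \frac{160}{3681} - 116\right) \left(44132 + \frac{1}{-23367 - 21705}\right) = - \frac{427156 \left(44132 + \frac{1}{-45072}\right)}{3681} = - \frac{427156 \left(44132 - \frac{1}{45072}\right)}{3681} = \left(- \frac{427156}{3681}\right) \frac{1989117503}{45072} = - \frac{212415869027867}{41477508}$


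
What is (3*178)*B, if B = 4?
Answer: 2136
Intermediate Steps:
(3*178)*B = (3*178)*4 = 534*4 = 2136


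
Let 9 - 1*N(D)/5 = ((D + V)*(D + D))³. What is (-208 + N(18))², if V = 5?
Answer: 8056048632023033929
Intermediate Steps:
N(D) = 45 - 40*D³*(5 + D)³ (N(D) = 45 - 5*(D + 5)³*(D + D)³ = 45 - 5*8*D³*(5 + D)³ = 45 - 40*D³*(5 + D)³)
(-208 + N(18))² = (-208 + (45 - 40*18³*(5 + 18)³))² = (-208 + (45 - 40*5832*23³))² = (-208 + (45 - 40*5832*12167))² = (-208 + (45 - 2838317760))² = (-208 - 2838317715)² = (-2838317923)² = 8056048632023033929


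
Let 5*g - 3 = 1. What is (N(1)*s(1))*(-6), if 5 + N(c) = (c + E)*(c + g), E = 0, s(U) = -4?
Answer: -384/5 ≈ -76.800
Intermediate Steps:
g = ⅘ (g = ⅗ + (⅕)*1 = ⅗ + ⅕ = ⅘ ≈ 0.80000)
N(c) = -5 + c*(⅘ + c) (N(c) = -5 + (c + 0)*(c + ⅘) = -5 + c*(⅘ + c))
(N(1)*s(1))*(-6) = ((-5 + 1² + (⅘)*1)*(-4))*(-6) = ((-5 + 1 + ⅘)*(-4))*(-6) = -16/5*(-4)*(-6) = (64/5)*(-6) = -384/5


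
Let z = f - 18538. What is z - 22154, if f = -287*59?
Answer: -57625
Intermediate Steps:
f = -16933
z = -35471 (z = -16933 - 18538 = -35471)
z - 22154 = -35471 - 22154 = -57625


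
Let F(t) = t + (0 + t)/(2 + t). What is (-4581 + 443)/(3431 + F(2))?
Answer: -8276/6867 ≈ -1.2052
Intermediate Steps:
F(t) = t + t/(2 + t)
(-4581 + 443)/(3431 + F(2)) = (-4581 + 443)/(3431 + 2*(3 + 2)/(2 + 2)) = -4138/(3431 + 2*5/4) = -4138/(3431 + 2*(1/4)*5) = -4138/(3431 + 5/2) = -4138/6867/2 = -4138*2/6867 = -8276/6867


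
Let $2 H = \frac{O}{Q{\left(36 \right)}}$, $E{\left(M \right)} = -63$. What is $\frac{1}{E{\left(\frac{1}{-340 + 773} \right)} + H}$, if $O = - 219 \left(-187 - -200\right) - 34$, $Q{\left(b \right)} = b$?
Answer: $- \frac{72}{7417} \approx -0.0097074$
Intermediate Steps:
$O = -2881$ ($O = - 219 \left(-187 + 200\right) - 34 = \left(-219\right) 13 - 34 = -2847 - 34 = -2881$)
$H = - \frac{2881}{72}$ ($H = \frac{\left(-2881\right) \frac{1}{36}}{2} = \frac{1}{2} \left(- \frac{2881}{36}\right) = - \frac{2881}{72} \approx -40.014$)
$\frac{1}{E{\left(\frac{1}{-340 + 773} \right)} + H} = \frac{1}{-63 - \frac{2881}{72}} = \frac{1}{- \frac{7417}{72}} = - \frac{72}{7417}$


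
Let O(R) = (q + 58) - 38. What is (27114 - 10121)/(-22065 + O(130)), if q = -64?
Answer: -16993/22109 ≈ -0.76860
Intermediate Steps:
O(R) = -44 (O(R) = (-64 + 58) - 38 = -6 - 38 = -44)
(27114 - 10121)/(-22065 + O(130)) = (27114 - 10121)/(-22065 - 44) = 16993/(-22109) = 16993*(-1/22109) = -16993/22109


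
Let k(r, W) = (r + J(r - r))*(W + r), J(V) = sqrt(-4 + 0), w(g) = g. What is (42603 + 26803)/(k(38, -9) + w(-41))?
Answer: 73639766/1129085 - 4025548*I/1129085 ≈ 65.221 - 3.5653*I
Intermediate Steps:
J(V) = 2*I (J(V) = sqrt(-4) = 2*I)
k(r, W) = (W + r)*(r + 2*I) (k(r, W) = (r + 2*I)*(W + r) = (W + r)*(r + 2*I))
(42603 + 26803)/(k(38, -9) + w(-41)) = (42603 + 26803)/((38**2 - 9*38 + 2*I*(-9) + 2*I*38) - 41) = 69406/((1444 - 342 - 18*I + 76*I) - 41) = 69406/((1102 + 58*I) - 41) = 69406/(1061 + 58*I) = 69406*((1061 - 58*I)/1129085) = 69406*(1061 - 58*I)/1129085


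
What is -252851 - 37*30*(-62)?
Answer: -184031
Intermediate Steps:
-252851 - 37*30*(-62) = -252851 - 1110*(-62) = -252851 + 68820 = -184031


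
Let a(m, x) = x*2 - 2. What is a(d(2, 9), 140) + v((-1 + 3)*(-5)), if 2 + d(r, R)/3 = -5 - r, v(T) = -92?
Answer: 186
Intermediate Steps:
d(r, R) = -21 - 3*r (d(r, R) = -6 + 3*(-5 - r) = -6 + (-15 - 3*r) = -21 - 3*r)
a(m, x) = -2 + 2*x (a(m, x) = 2*x - 2 = -2 + 2*x)
a(d(2, 9), 140) + v((-1 + 3)*(-5)) = (-2 + 2*140) - 92 = (-2 + 280) - 92 = 278 - 92 = 186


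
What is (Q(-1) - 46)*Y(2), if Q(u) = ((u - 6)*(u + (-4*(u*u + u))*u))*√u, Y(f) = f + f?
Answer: -184 + 28*I ≈ -184.0 + 28.0*I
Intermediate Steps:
Y(f) = 2*f
Q(u) = √u*(-6 + u)*(u + u*(-4*u - 4*u²)) (Q(u) = ((-6 + u)*(u + (-4*(u² + u))*u))*√u = ((-6 + u)*(u + (-4*(u + u²))*u))*√u = ((-6 + u)*(u + (-4*u - 4*u²)*u))*√u = ((-6 + u)*(u + u*(-4*u - 4*u²)))*√u = √u*(-6 + u)*(u + u*(-4*u - 4*u²)))
(Q(-1) - 46)*Y(2) = ((-1)^(3/2)*(-6 - 4*(-1)³ + 20*(-1)² + 25*(-1)) - 46)*(2*2) = ((-I)*(-6 - 4*(-1) + 20*1 - 25) - 46)*4 = ((-I)*(-6 + 4 + 20 - 25) - 46)*4 = (-I*(-7) - 46)*4 = (7*I - 46)*4 = (-46 + 7*I)*4 = -184 + 28*I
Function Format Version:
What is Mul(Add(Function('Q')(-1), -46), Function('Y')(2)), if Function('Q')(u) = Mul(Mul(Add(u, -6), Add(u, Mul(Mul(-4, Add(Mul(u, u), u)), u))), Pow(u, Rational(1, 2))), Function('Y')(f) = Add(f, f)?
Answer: Add(-184, Mul(28, I)) ≈ Add(-184.00, Mul(28.000, I))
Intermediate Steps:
Function('Y')(f) = Mul(2, f)
Function('Q')(u) = Mul(Pow(u, Rational(1, 2)), Add(-6, u), Add(u, Mul(u, Add(Mul(-4, u), Mul(-4, Pow(u, 2)))))) (Function('Q')(u) = Mul(Mul(Add(-6, u), Add(u, Mul(Mul(-4, Add(Pow(u, 2), u)), u))), Pow(u, Rational(1, 2))) = Mul(Mul(Add(-6, u), Add(u, Mul(Mul(-4, Add(u, Pow(u, 2))), u))), Pow(u, Rational(1, 2))) = Mul(Mul(Add(-6, u), Add(u, Mul(Add(Mul(-4, u), Mul(-4, Pow(u, 2))), u))), Pow(u, Rational(1, 2))) = Mul(Mul(Add(-6, u), Add(u, Mul(u, Add(Mul(-4, u), Mul(-4, Pow(u, 2)))))), Pow(u, Rational(1, 2))) = Mul(Pow(u, Rational(1, 2)), Add(-6, u), Add(u, Mul(u, Add(Mul(-4, u), Mul(-4, Pow(u, 2)))))))
Mul(Add(Function('Q')(-1), -46), Function('Y')(2)) = Mul(Add(Mul(Pow(-1, Rational(3, 2)), Add(-6, Mul(-4, Pow(-1, 3)), Mul(20, Pow(-1, 2)), Mul(25, -1))), -46), Mul(2, 2)) = Mul(Add(Mul(Mul(-1, I), Add(-6, Mul(-4, -1), Mul(20, 1), -25)), -46), 4) = Mul(Add(Mul(Mul(-1, I), Add(-6, 4, 20, -25)), -46), 4) = Mul(Add(Mul(Mul(-1, I), -7), -46), 4) = Mul(Add(Mul(7, I), -46), 4) = Mul(Add(-46, Mul(7, I)), 4) = Add(-184, Mul(28, I))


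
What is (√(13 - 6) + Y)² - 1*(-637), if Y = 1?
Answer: 645 + 2*√7 ≈ 650.29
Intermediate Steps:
(√(13 - 6) + Y)² - 1*(-637) = (√(13 - 6) + 1)² - 1*(-637) = (√7 + 1)² + 637 = (1 + √7)² + 637 = 637 + (1 + √7)²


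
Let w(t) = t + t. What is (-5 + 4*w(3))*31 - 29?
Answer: 560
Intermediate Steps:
w(t) = 2*t
(-5 + 4*w(3))*31 - 29 = (-5 + 4*(2*3))*31 - 29 = (-5 + 4*6)*31 - 29 = (-5 + 24)*31 - 29 = 19*31 - 29 = 589 - 29 = 560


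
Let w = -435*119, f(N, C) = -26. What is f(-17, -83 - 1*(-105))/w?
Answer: 26/51765 ≈ 0.00050227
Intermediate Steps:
w = -51765
f(-17, -83 - 1*(-105))/w = -26/(-51765) = -26*(-1/51765) = 26/51765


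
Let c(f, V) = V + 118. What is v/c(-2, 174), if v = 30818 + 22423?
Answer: 53241/292 ≈ 182.33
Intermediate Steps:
c(f, V) = 118 + V
v = 53241
v/c(-2, 174) = 53241/(118 + 174) = 53241/292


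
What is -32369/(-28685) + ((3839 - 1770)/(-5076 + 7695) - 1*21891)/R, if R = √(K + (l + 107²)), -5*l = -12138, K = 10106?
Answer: 32369/28685 - 57330460*√599565/314052147 ≈ -140.22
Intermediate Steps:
l = 12138/5 (l = -⅕*(-12138) = 12138/5 ≈ 2427.6)
R = √599565/5 (R = √(10106 + (12138/5 + 107²)) = √(10106 + (12138/5 + 11449)) = √(10106 + 69383/5) = √(119913/5) = √599565/5 ≈ 154.86)
-32369/(-28685) + ((3839 - 1770)/(-5076 + 7695) - 1*21891)/R = -32369/(-28685) + ((3839 - 1770)/(-5076 + 7695) - 1*21891)/((√599565/5)) = -32369*(-1/28685) + (2069/2619 - 21891)*(√599565/119913) = 32369/28685 + (2069*(1/2619) - 21891)*(√599565/119913) = 32369/28685 + (2069/2619 - 21891)*(√599565/119913) = 32369/28685 - 57330460*√599565/314052147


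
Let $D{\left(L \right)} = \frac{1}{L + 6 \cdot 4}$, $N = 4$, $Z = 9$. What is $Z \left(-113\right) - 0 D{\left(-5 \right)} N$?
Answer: $-1017$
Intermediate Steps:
$D{\left(L \right)} = \frac{1}{24 + L}$ ($D{\left(L \right)} = \frac{1}{L + 24} = \frac{1}{24 + L}$)
$Z \left(-113\right) - 0 D{\left(-5 \right)} N = 9 \left(-113\right) - \frac{0}{24 - 5} \cdot 4 = -1017 - \frac{0}{19} \cdot 4 = -1017 - 0 \cdot \frac{1}{19} \cdot 4 = -1017 - 0 \cdot 4 = -1017 - 0 = -1017 + 0 = -1017$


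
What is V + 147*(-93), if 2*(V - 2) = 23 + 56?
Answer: -27259/2 ≈ -13630.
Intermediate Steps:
V = 83/2 (V = 2 + (23 + 56)/2 = 2 + (½)*79 = 2 + 79/2 = 83/2 ≈ 41.500)
V + 147*(-93) = 83/2 + 147*(-93) = 83/2 - 13671 = -27259/2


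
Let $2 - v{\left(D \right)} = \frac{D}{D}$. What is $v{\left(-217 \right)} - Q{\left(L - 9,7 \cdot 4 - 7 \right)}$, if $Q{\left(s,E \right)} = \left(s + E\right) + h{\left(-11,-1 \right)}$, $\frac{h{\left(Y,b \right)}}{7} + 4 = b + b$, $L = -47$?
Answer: $78$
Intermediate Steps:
$v{\left(D \right)} = 1$ ($v{\left(D \right)} = 2 - \frac{D}{D} = 2 - 1 = 1$)
$h{\left(Y,b \right)} = -28 + 14 b$ ($h{\left(Y,b \right)} = -28 + 7 \left(b + b\right) = -28 + 7 \cdot 2 b = -28 + 14 b$)
$Q{\left(s,E \right)} = -42 + E + s$ ($Q{\left(s,E \right)} = \left(s + E\right) + \left(-28 + 14 \left(-1\right)\right) = \left(E + s\right) - 42 = -42 + E + s$)
$v{\left(-217 \right)} - Q{\left(L - 9,7 \cdot 4 - 7 \right)} = 1 - \left(-42 + \left(7 \cdot 4 - 7\right) - 56\right) = 1 - \left(-42 + \left(28 - 7\right) - 56\right) = 1 - \left(-42 + 21 - 56\right) = 1 - -77 = 1 + 77 = 78$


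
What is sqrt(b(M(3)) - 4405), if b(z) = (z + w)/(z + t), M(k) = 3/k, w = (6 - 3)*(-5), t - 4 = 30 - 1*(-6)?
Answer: I*sqrt(7405379)/41 ≈ 66.373*I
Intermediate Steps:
t = 40 (t = 4 + (30 - 1*(-6)) = 4 + (30 + 6) = 4 + 36 = 40)
w = -15 (w = 3*(-5) = -15)
b(z) = (-15 + z)/(40 + z) (b(z) = (z - 15)/(z + 40) = (-15 + z)/(40 + z))
sqrt(b(M(3)) - 4405) = sqrt((-15 + 3/3)/(40 + 3/3) - 4405) = sqrt((-15 + 3*(1/3))/(40 + 3*(1/3)) - 4405) = sqrt((-15 + 1)/(40 + 1) - 4405) = sqrt(-14/41 - 4405) = sqrt(-180619/41) = I*sqrt(7405379)/41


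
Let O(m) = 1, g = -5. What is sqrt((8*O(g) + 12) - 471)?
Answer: I*sqrt(451) ≈ 21.237*I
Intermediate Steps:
sqrt((8*O(g) + 12) - 471) = sqrt((8*1 + 12) - 471) = sqrt((8 + 12) - 471) = sqrt(20 - 471) = sqrt(-451) = I*sqrt(451)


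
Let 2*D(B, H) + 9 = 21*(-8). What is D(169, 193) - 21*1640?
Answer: -69057/2 ≈ -34529.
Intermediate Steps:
D(B, H) = -177/2 (D(B, H) = -9/2 + (21*(-8))/2 = -9/2 + (1/2)*(-168) = -9/2 - 84 = -177/2)
D(169, 193) - 21*1640 = -177/2 - 21*1640 = -177/2 - 1*34440 = -177/2 - 34440 = -69057/2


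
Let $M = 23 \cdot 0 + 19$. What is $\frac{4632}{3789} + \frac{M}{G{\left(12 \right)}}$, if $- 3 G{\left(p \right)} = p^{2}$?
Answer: $\frac{16705}{20208} \approx 0.82665$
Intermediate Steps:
$G{\left(p \right)} = - \frac{p^{2}}{3}$
$M = 19$ ($M = 0 + 19 = 19$)
$\frac{4632}{3789} + \frac{M}{G{\left(12 \right)}} = \frac{4632}{3789} + \frac{19}{\left(- \frac{1}{3}\right) 12^{2}} = 4632 \cdot \frac{1}{3789} + \frac{19}{\left(- \frac{1}{3}\right) 144} = \frac{1544}{1263} + \frac{19}{-48} = \frac{1544}{1263} + 19 \left(- \frac{1}{48}\right) = \frac{1544}{1263} - \frac{19}{48} = \frac{16705}{20208}$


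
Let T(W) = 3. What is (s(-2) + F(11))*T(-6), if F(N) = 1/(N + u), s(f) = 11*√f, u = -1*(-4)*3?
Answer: 3/23 + 33*I*√2 ≈ 0.13043 + 46.669*I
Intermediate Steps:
u = 12 (u = 4*3 = 12)
F(N) = 1/(12 + N) (F(N) = 1/(N + 12) = 1/(12 + N))
(s(-2) + F(11))*T(-6) = (11*√(-2) + 1/(12 + 11))*3 = (11*(I*√2) + 1/23)*3 = (11*I*√2 + 1/23)*3 = (1/23 + 11*I*√2)*3 = 3/23 + 33*I*√2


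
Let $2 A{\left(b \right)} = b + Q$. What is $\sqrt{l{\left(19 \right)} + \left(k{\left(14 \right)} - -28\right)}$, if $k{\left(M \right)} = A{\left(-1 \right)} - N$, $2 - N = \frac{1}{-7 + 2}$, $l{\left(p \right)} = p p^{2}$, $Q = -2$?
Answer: $\frac{\sqrt{688330}}{10} \approx 82.966$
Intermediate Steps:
$A{\left(b \right)} = -1 + \frac{b}{2}$ ($A{\left(b \right)} = \frac{b - 2}{2} = \frac{-2 + b}{2} = -1 + \frac{b}{2}$)
$l{\left(p \right)} = p^{3}$
$N = \frac{11}{5}$ ($N = 2 - \frac{1}{-7 + 2} = 2 - \frac{1}{-5} = 2 - - \frac{1}{5} = 2 + \frac{1}{5} = \frac{11}{5} \approx 2.2$)
$k{\left(M \right)} = - \frac{37}{10}$ ($k{\left(M \right)} = \left(-1 + \frac{1}{2} \left(-1\right)\right) - \frac{11}{5} = \left(-1 - \frac{1}{2}\right) - \frac{11}{5} = - \frac{3}{2} - \frac{11}{5} = - \frac{37}{10}$)
$\sqrt{l{\left(19 \right)} + \left(k{\left(14 \right)} - -28\right)} = \sqrt{19^{3} - - \frac{243}{10}} = \sqrt{6859 + \left(- \frac{37}{10} + 28\right)} = \sqrt{6859 + \frac{243}{10}} = \sqrt{\frac{68833}{10}} = \frac{\sqrt{688330}}{10}$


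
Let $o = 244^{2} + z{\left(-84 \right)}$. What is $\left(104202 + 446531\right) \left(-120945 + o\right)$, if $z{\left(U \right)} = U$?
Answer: $-33866224369$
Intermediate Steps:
$o = 59452$ ($o = 244^{2} - 84 = 59536 - 84 = 59452$)
$\left(104202 + 446531\right) \left(-120945 + o\right) = \left(104202 + 446531\right) \left(-120945 + 59452\right) = 550733 \left(-61493\right) = -33866224369$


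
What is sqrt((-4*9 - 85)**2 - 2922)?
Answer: sqrt(11719) ≈ 108.25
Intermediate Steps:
sqrt((-4*9 - 85)**2 - 2922) = sqrt((-36 - 85)**2 - 2922) = sqrt((-121)**2 - 2922) = sqrt(14641 - 2922) = sqrt(11719)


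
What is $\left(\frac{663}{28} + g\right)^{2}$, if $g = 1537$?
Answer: $\frac{1909602601}{784} \approx 2.4357 \cdot 10^{6}$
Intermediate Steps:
$\left(\frac{663}{28} + g\right)^{2} = \left(\frac{663}{28} + 1537\right)^{2} = \left(\frac{43699}{28}\right)^{2} = \frac{1909602601}{784}$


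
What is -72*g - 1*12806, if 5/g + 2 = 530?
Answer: -281747/22 ≈ -12807.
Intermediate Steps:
g = 5/528 (g = 5/(-2 + 530) = 5/528 ≈ 0.0094697)
-72*g - 1*12806 = -72*5/528 - 1*12806 = -15/22 - 12806 = -281747/22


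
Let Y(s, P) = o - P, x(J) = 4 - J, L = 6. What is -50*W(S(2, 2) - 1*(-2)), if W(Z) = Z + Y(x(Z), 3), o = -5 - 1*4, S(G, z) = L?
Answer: 200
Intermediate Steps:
S(G, z) = 6
o = -9 (o = -5 - 4 = -9)
Y(s, P) = -9 - P
W(Z) = -12 + Z (W(Z) = Z + (-9 - 1*3) = Z + (-9 - 3) = Z - 12 = -12 + Z)
-50*W(S(2, 2) - 1*(-2)) = -50*(-12 + (6 - 1*(-2))) = -50*(-12 + (6 + 2)) = -50*(-12 + 8) = -50*(-4) = 200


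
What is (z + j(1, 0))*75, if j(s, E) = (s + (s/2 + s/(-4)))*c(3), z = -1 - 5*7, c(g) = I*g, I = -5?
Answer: -16425/4 ≈ -4106.3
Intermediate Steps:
c(g) = -5*g
z = -36 (z = -1 - 35 = -36)
j(s, E) = -75*s/4 (j(s, E) = (s + (s/2 + s/(-4)))*(-5*3) = (s + (s*(1/2) + s*(-1/4)))*(-15) = (s + (s/2 - s/4))*(-15) = (s + s/4)*(-15) = (5*s/4)*(-15) = -75*s/4)
(z + j(1, 0))*75 = (-36 - 75/4*1)*75 = (-36 - 75/4)*75 = -219/4*75 = -16425/4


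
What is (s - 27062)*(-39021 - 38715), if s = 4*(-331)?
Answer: 2206614096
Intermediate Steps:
s = -1324
(s - 27062)*(-39021 - 38715) = (-1324 - 27062)*(-39021 - 38715) = -28386*(-77736) = 2206614096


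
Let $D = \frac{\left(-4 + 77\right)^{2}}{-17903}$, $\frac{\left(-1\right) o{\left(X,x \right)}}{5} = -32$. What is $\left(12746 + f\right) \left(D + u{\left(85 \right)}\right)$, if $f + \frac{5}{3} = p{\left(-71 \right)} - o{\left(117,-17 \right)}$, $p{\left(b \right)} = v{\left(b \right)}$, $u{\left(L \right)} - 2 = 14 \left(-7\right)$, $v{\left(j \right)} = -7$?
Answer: $- \frac{65050609444}{53709} \approx -1.2112 \cdot 10^{6}$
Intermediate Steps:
$o{\left(X,x \right)} = 160$ ($o{\left(X,x \right)} = \left(-5\right) \left(-32\right) = 160$)
$u{\left(L \right)} = -96$ ($u{\left(L \right)} = 2 + 14 \left(-7\right) = 2 - 98 = -96$)
$p{\left(b \right)} = -7$
$D = - \frac{5329}{17903}$ ($D = 73^{2} \left(- \frac{1}{17903}\right) = 5329 \left(- \frac{1}{17903}\right) = - \frac{5329}{17903} \approx -0.29766$)
$f = - \frac{506}{3}$ ($f = - \frac{5}{3} - 167 = - \frac{506}{3} \approx -168.67$)
$\left(12746 + f\right) \left(D + u{\left(85 \right)}\right) = \left(12746 - \frac{506}{3}\right) \left(- \frac{5329}{17903} - 96\right) = \frac{37732}{3} \left(- \frac{1724017}{17903}\right) = - \frac{65050609444}{53709}$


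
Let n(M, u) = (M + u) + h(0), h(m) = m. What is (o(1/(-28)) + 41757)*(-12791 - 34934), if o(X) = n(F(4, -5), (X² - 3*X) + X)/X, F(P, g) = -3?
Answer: -55909407975/28 ≈ -1.9968e+9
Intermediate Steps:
n(M, u) = M + u (n(M, u) = (M + u) + 0 = M + u)
o(X) = (-3 + X² - 2*X)/X (o(X) = (-3 + ((X² - 3*X) + X))/X = (-3 + (X² - 2*X))/X = (-3 + X² - 2*X)/X)
(o(1/(-28)) + 41757)*(-12791 - 34934) = ((-2 + 1/(-28) - 3/(1/(-28))) + 41757)*(-12791 - 34934) = ((-2 - 1/28 - 3/(-1/28)) + 41757)*(-47725) = ((-2 - 1/28 - 3*(-28)) + 41757)*(-47725) = ((-2 - 1/28 + 84) + 41757)*(-47725) = (2295/28 + 41757)*(-47725) = (1171491/28)*(-47725) = -55909407975/28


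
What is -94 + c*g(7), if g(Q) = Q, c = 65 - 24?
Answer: 193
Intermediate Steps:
c = 41
-94 + c*g(7) = -94 + 41*7 = -94 + 287 = 193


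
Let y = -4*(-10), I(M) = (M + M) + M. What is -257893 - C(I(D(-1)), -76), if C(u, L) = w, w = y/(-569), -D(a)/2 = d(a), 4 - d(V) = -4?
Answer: -146741077/569 ≈ -2.5789e+5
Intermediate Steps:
d(V) = 8 (d(V) = 4 - 1*(-4) = 4 + 4 = 8)
D(a) = -16 (D(a) = -2*8 = -16)
I(M) = 3*M (I(M) = 2*M + M = 3*M)
y = 40
w = -40/569 (w = 40/(-569) = 40*(-1/569) = -40/569 ≈ -0.070299)
C(u, L) = -40/569
-257893 - C(I(D(-1)), -76) = -257893 - 1*(-40/569) = -257893 + 40/569 = -146741077/569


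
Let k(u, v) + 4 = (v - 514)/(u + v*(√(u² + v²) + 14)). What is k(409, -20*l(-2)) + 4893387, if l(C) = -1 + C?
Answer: 3002636567716463/613611599 - 27240*√170881/613611599 ≈ 4.8934e+6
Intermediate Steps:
k(u, v) = -4 + (-514 + v)/(u + v*(14 + √(u² + v²))) (k(u, v) = -4 + (v - 514)/(u + v*(√(u² + v²) + 14)) = -4 + (-514 + v)/(u + v*(14 + √(u² + v²))))
k(409, -20*l(-2)) + 4893387 = (-514 - (-1100)*(-1 - 2) - 4*409 - 4*(-20*(-1 - 2))*√(409² + (-20*(-1 - 2))²))/(409 + 14*(-20*(-1 - 2)) + (-20*(-1 - 2))*√(409² + (-20*(-1 - 2))²)) + 4893387 = (-514 - (-1100)*(-3) - 1636 - 4*(-20*(-3))*√(167281 + (-20*(-3))²))/(409 + 14*(-20*(-3)) + (-20*(-3))*√(167281 + (-20*(-3))²)) + 4893387 = (-514 - 55*60 - 1636 - 4*60*√(167281 + 60²))/(409 + 14*60 + 60*√(167281 + 60²)) + 4893387 = (-514 - 3300 - 1636 - 4*60*√(167281 + 3600))/(409 + 840 + 60*√(167281 + 3600)) + 4893387 = (-514 - 3300 - 1636 - 4*60*√170881)/(409 + 840 + 60*√170881) + 4893387 = (-514 - 3300 - 1636 - 240*√170881)/(1249 + 60*√170881) + 4893387 = (-5450 - 240*√170881)/(1249 + 60*√170881) + 4893387 = 4893387 + (-5450 - 240*√170881)/(1249 + 60*√170881)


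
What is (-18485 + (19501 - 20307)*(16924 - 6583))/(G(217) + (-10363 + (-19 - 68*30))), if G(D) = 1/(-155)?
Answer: 1294766305/1925411 ≈ 672.46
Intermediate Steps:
G(D) = -1/155
(-18485 + (19501 - 20307)*(16924 - 6583))/(G(217) + (-10363 + (-19 - 68*30))) = (-18485 + (19501 - 20307)*(16924 - 6583))/(-1/155 + (-10363 + (-19 - 68*30))) = (-18485 - 806*10341)/(-1/155 + (-10363 + (-19 - 2040))) = (-18485 - 8334846)/(-1/155 + (-10363 - 2059)) = -8353331/(-1/155 - 12422) = -8353331/(-1925411/155) = -8353331*(-155/1925411) = 1294766305/1925411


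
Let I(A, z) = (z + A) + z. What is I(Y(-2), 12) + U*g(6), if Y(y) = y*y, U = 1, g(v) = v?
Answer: 34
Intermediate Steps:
Y(y) = y²
I(A, z) = A + 2*z (I(A, z) = (A + z) + z = A + 2*z)
I(Y(-2), 12) + U*g(6) = ((-2)² + 2*12) + 1*6 = (4 + 24) + 6 = 28 + 6 = 34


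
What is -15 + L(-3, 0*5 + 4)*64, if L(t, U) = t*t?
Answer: 561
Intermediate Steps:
L(t, U) = t**2
-15 + L(-3, 0*5 + 4)*64 = -15 + (-3)**2*64 = -15 + 9*64 = -15 + 576 = 561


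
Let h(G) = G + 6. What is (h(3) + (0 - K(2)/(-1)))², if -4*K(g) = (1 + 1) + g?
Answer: 64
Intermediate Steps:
K(g) = -½ - g/4 (K(g) = -((1 + 1) + g)/4 = -(2 + g)/4 = -½ - g/4)
h(G) = 6 + G
(h(3) + (0 - K(2)/(-1)))² = ((6 + 3) + (0 - (-½ - ¼*2)/(-1)))² = (9 + (0 - (-½ - ½)*(-1)))² = (9 + (0 - (-1)*(-1)))² = (9 + (0 - 1*1))² = (9 + (0 - 1))² = (9 - 1)² = 8² = 64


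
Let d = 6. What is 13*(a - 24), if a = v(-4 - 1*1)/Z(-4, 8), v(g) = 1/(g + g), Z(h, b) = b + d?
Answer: -43693/140 ≈ -312.09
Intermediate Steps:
Z(h, b) = 6 + b (Z(h, b) = b + 6 = 6 + b)
v(g) = 1/(2*g)
a = -1/140 (a = (1/(2*(-4 - 1*1)))/(6 + 8) = (1/(2*(-4 - 1)))/14 = ((1/2)/(-5))*(1/14) = ((1/2)*(-1/5))*(1/14) = -1/10*1/14 = -1/140 ≈ -0.0071429)
13*(a - 24) = 13*(-1/140 - 24) = 13*(-3361/140) = -43693/140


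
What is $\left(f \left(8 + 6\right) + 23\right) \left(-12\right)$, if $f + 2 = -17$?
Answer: $2916$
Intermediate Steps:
$f = -19$ ($f = -2 - 17 = -19$)
$\left(f \left(8 + 6\right) + 23\right) \left(-12\right) = \left(- 19 \left(8 + 6\right) + 23\right) \left(-12\right) = \left(\left(-19\right) 14 + 23\right) \left(-12\right) = \left(-266 + 23\right) \left(-12\right) = \left(-243\right) \left(-12\right) = 2916$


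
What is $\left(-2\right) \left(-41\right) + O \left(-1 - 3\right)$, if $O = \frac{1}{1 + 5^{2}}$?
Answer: $\frac{1064}{13} \approx 81.846$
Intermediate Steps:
$O = \frac{1}{26}$ ($O = \frac{1}{1 + 25} = \frac{1}{26} \approx 0.038462$)
$\left(-2\right) \left(-41\right) + O \left(-1 - 3\right) = \left(-2\right) \left(-41\right) + \frac{-1 - 3}{26} = 82 + \frac{1}{26} \left(-4\right) = 82 - \frac{2}{13} = \frac{1064}{13}$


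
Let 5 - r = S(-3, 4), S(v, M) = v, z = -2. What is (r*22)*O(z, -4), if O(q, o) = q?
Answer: -352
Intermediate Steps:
r = 8 (r = 5 - 1*(-3) = 5 + 3 = 8)
(r*22)*O(z, -4) = (8*22)*(-2) = 176*(-2) = -352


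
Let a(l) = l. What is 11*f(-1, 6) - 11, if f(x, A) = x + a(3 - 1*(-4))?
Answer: 55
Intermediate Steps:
f(x, A) = 7 + x (f(x, A) = x + (3 - 1*(-4)) = x + (3 + 4) = x + 7 = 7 + x)
11*f(-1, 6) - 11 = 11*(7 - 1) - 11 = 11*6 - 11 = 66 - 11 = 55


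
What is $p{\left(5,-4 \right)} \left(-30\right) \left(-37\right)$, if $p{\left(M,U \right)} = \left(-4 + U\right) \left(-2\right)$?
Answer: $17760$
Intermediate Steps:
$p{\left(M,U \right)} = 8 - 2 U$
$p{\left(5,-4 \right)} \left(-30\right) \left(-37\right) = \left(8 - -8\right) \left(-30\right) \left(-37\right) = \left(8 + 8\right) \left(-30\right) \left(-37\right) = 16 \left(-30\right) \left(-37\right) = \left(-480\right) \left(-37\right) = 17760$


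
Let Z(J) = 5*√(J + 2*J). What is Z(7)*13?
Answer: 65*√21 ≈ 297.87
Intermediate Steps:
Z(J) = 5*√3*√J (Z(J) = 5*√(3*J) = 5*(√3*√J) = 5*√3*√J)
Z(7)*13 = (5*√3*√7)*13 = (5*√21)*13 = 65*√21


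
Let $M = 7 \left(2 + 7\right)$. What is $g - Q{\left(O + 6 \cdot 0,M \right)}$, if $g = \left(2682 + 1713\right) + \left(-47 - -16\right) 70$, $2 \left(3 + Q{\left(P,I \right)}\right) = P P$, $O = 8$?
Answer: $2196$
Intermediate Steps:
$M = 63$ ($M = 7 \cdot 9 = 63$)
$Q{\left(P,I \right)} = -3 + \frac{P^{2}}{2}$ ($Q{\left(P,I \right)} = -3 + \frac{P P}{2} = -3 + \frac{P^{2}}{2}$)
$g = 2225$ ($g = 4395 + \left(-47 + 16\right) 70 = 4395 - 2170 = 2225$)
$g - Q{\left(O + 6 \cdot 0,M \right)} = 2225 - \left(-3 + \frac{\left(8 + 6 \cdot 0\right)^{2}}{2}\right) = 2225 - \left(-3 + \frac{\left(8 + 0\right)^{2}}{2}\right) = 2225 - \left(-3 + \frac{8^{2}}{2}\right) = 2225 - \left(-3 + \frac{1}{2} \cdot 64\right) = 2225 - \left(-3 + 32\right) = 2225 - 29 = 2196$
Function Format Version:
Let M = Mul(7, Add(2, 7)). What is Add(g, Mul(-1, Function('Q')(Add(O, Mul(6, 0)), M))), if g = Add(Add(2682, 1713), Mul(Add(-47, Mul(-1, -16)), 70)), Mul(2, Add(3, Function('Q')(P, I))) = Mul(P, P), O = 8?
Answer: 2196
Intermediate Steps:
M = 63 (M = Mul(7, 9) = 63)
Function('Q')(P, I) = Add(-3, Mul(Rational(1, 2), Pow(P, 2))) (Function('Q')(P, I) = Add(-3, Mul(Rational(1, 2), Mul(P, P))) = Add(-3, Mul(Rational(1, 2), Pow(P, 2))))
g = 2225 (g = Add(4395, Mul(Add(-47, 16), 70)) = Add(4395, Mul(-31, 70)) = Add(4395, -2170) = 2225)
Add(g, Mul(-1, Function('Q')(Add(O, Mul(6, 0)), M))) = Add(2225, Mul(-1, Add(-3, Mul(Rational(1, 2), Pow(Add(8, Mul(6, 0)), 2))))) = Add(2225, Mul(-1, Add(-3, Mul(Rational(1, 2), Pow(Add(8, 0), 2))))) = Add(2225, Mul(-1, Add(-3, Mul(Rational(1, 2), Pow(8, 2))))) = Add(2225, Mul(-1, Add(-3, Mul(Rational(1, 2), 64)))) = Add(2225, Mul(-1, Add(-3, 32))) = Add(2225, Mul(-1, 29)) = Add(2225, -29) = 2196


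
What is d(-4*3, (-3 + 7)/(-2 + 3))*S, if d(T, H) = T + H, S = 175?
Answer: -1400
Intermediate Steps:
d(T, H) = H + T
d(-4*3, (-3 + 7)/(-2 + 3))*S = ((-3 + 7)/(-2 + 3) - 4*3)*175 = (4/1 - 12)*175 = (4*1 - 12)*175 = (4 - 12)*175 = -8*175 = -1400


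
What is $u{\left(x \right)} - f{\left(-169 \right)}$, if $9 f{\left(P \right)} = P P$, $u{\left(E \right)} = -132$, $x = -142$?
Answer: $- \frac{29749}{9} \approx -3305.4$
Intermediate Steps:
$f{\left(P \right)} = \frac{P^{2}}{9}$ ($f{\left(P \right)} = \frac{P P}{9} = \frac{P^{2}}{9}$)
$u{\left(x \right)} - f{\left(-169 \right)} = -132 - \frac{\left(-169\right)^{2}}{9} = -132 - \frac{1}{9} \cdot 28561 = -132 - \frac{28561}{9} = - \frac{29749}{9}$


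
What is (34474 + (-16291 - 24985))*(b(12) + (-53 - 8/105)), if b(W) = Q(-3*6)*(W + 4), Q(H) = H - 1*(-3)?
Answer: 209317946/105 ≈ 1.9935e+6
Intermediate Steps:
Q(H) = 3 + H (Q(H) = H + 3 = 3 + H)
b(W) = -60 - 15*W (b(W) = (3 - 3*6)*(W + 4) = (3 - 18)*(4 + W) = -15*(4 + W) = -60 - 15*W)
(34474 + (-16291 - 24985))*(b(12) + (-53 - 8/105)) = (34474 + (-16291 - 24985))*((-60 - 15*12) + (-53 - 8/105)) = (34474 - 41276)*((-60 - 180) + (-53 + (1/105)*(-8))) = -6802*(-240 + (-53 - 8/105)) = -6802*(-240 - 5573/105) = -6802*(-30773/105) = 209317946/105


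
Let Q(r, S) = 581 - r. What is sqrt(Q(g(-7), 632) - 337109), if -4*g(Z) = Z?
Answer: I*sqrt(1346119)/2 ≈ 580.11*I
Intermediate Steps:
g(Z) = -Z/4
sqrt(Q(g(-7), 632) - 337109) = sqrt((581 - (-1)*(-7)/4) - 337109) = sqrt((581 - 1*7/4) - 337109) = sqrt((581 - 7/4) - 337109) = sqrt(2317/4 - 337109) = sqrt(-1346119/4) = I*sqrt(1346119)/2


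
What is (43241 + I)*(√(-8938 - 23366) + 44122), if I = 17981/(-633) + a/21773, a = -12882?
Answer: 26277349891999700/13782309 + 2382244675400*I*√2019/13782309 ≈ 1.9066e+9 + 7.7666e+6*I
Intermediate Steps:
I = -399654619/13782309 (I = 17981/(-633) - 12882/21773 = 17981*(-1/633) - 12882*1/21773 = -17981/633 - 12882/21773 = -399654619/13782309 ≈ -28.998)
(43241 + I)*(√(-8938 - 23366) + 44122) = (43241 - 399654619/13782309)*(√(-8938 - 23366) + 44122) = 595561168850*(√(-32304) + 44122)/13782309 = 595561168850*(4*I*√2019 + 44122)/13782309 = 595561168850*(44122 + 4*I*√2019)/13782309 = 26277349891999700/13782309 + 2382244675400*I*√2019/13782309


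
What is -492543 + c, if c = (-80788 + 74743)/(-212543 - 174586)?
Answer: -63559224334/129043 ≈ -4.9254e+5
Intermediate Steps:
c = 2015/129043 (c = -6045/(-387129) = -6045*(-1/387129) = 2015/129043 ≈ 0.015615)
-492543 + c = -492543 + 2015/129043 = -63559224334/129043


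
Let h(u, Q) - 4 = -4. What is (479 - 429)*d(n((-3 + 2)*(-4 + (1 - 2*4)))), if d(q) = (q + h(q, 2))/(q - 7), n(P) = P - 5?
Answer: -300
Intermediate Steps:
h(u, Q) = 0 (h(u, Q) = 4 - 4 = 0)
n(P) = -5 + P
d(q) = q/(-7 + q) (d(q) = (q + 0)/(q - 7) = q/(-7 + q))
(479 - 429)*d(n((-3 + 2)*(-4 + (1 - 2*4)))) = (479 - 429)*((-5 + (-3 + 2)*(-4 + (1 - 2*4)))/(-7 + (-5 + (-3 + 2)*(-4 + (1 - 2*4))))) = 50*((-5 - (-4 + (1 - 8)))/(-7 + (-5 - (-4 + (1 - 8))))) = 50*((-5 - (-4 - 7))/(-7 + (-5 - (-4 - 7)))) = 50*((-5 - 1*(-11))/(-7 + (-5 - 1*(-11)))) = 50*((-5 + 11)/(-7 + (-5 + 11))) = 50*(6/(-7 + 6)) = 50*(6/(-1)) = 50*(6*(-1)) = 50*(-6) = -300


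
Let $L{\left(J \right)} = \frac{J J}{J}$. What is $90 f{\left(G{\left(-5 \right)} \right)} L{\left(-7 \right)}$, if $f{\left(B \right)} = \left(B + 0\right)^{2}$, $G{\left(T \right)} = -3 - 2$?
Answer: $-15750$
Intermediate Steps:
$G{\left(T \right)} = -5$
$f{\left(B \right)} = B^{2}$
$L{\left(J \right)} = J$ ($L{\left(J \right)} = \frac{J^{2}}{J} = J$)
$90 f{\left(G{\left(-5 \right)} \right)} L{\left(-7 \right)} = 90 \left(-5\right)^{2} \left(-7\right) = 90 \cdot 25 \left(-7\right) = 2250 \left(-7\right) = -15750$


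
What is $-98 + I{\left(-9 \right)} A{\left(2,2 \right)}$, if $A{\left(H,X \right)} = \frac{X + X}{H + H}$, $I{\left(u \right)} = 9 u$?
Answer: $-179$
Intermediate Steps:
$A{\left(H,X \right)} = \frac{X}{H}$ ($A{\left(H,X \right)} = \frac{2 X}{2 H} = 2 X \frac{1}{2 H} = \frac{X}{H}$)
$-98 + I{\left(-9 \right)} A{\left(2,2 \right)} = -98 + 9 \left(-9\right) \frac{2}{2} = -98 - 81 \cdot 2 \cdot \frac{1}{2} = -98 - 81 = -179$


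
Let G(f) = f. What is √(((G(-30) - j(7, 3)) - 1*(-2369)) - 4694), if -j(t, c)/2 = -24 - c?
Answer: I*√2409 ≈ 49.082*I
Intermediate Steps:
j(t, c) = 48 + 2*c (j(t, c) = -2*(-24 - c) = 48 + 2*c)
√(((G(-30) - j(7, 3)) - 1*(-2369)) - 4694) = √(((-30 - (48 + 2*3)) - 1*(-2369)) - 4694) = √(((-30 - (48 + 6)) + 2369) - 4694) = √(((-30 - 1*54) + 2369) - 4694) = √(((-30 - 54) + 2369) - 4694) = √((-84 + 2369) - 4694) = √(2285 - 4694) = √(-2409) = I*√2409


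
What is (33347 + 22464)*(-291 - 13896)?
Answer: -791790657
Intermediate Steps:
(33347 + 22464)*(-291 - 13896) = 55811*(-14187) = -791790657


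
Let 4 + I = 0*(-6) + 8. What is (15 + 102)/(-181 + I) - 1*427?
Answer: -25232/59 ≈ -427.66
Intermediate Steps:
I = 4 (I = -4 + (0*(-6) + 8) = -4 + (0 + 8) = -4 + 8 = 4)
(15 + 102)/(-181 + I) - 1*427 = (15 + 102)/(-181 + 4) - 1*427 = 117/(-177) - 427 = 117*(-1/177) - 427 = -39/59 - 427 = -25232/59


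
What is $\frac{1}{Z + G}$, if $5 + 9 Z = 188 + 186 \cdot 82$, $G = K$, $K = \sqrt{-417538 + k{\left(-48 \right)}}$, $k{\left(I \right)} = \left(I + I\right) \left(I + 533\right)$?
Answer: $\frac{1715}{3405323} - \frac{i \sqrt{464098}}{3405323} \approx 0.00050362 - 0.00020005 i$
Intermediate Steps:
$k{\left(I \right)} = 2 I \left(533 + I\right)$
$K = i \sqrt{464098}$ ($K = \sqrt{-417538 + 2 \left(-48\right) \left(533 - 48\right)} = \sqrt{-417538 + 2 \left(-48\right) 485} = \sqrt{-417538 - 46560} = \sqrt{-464098} = i \sqrt{464098} \approx 681.25 i$)
$G = i \sqrt{464098} \approx 681.25 i$
$Z = 1715$ ($Z = - \frac{5}{9} + \frac{188 + 186 \cdot 82}{9} = - \frac{5}{9} + \frac{188 + 15252}{9} = - \frac{5}{9} + \frac{1}{9} \cdot 15440 = - \frac{5}{9} + \frac{15440}{9} = 1715$)
$\frac{1}{Z + G} = \frac{1}{1715 + i \sqrt{464098}}$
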